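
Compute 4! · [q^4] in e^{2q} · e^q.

The EGF product rule gives c_4 = Σ_{k_1+k_2=4} C(4; k_1,k_2) · ∏ g_i(k_i), where e^{2q} gives (2)^k; e^q gives (1)^k.
g_1(k) for k = 0…4: 1, 2, 4, 8, 16.
g_2(k) for k = 0…4: 1, 1, 1, 1, 1.
c_4 = Σ_k C(4,k)·g_1(k)·g_2(4−k) = 1·1·1 + 4·2·1 + 6·4·1 + 4·8·1 + 1·16·1 = 1 + 8 + 24 + 32 + 16 = 81.

81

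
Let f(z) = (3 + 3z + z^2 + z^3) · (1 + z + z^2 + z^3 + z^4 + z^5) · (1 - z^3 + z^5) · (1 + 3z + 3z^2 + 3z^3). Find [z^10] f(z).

(3 + 3z + z^2 + z^3) has coefficients 3,3,1,1 for degrees 0…3.
(1 + z + z^2 + z^3 + z^4 + z^5) has coefficients 1,1,1,1,1,1,0,0,0,0,0 for degrees 0…10.
Multiplying by (1 - z^3 + z^5) gives running coefficients 1,1,1,0,0,1,0,0,0,1,1 for degrees 0…10.
Finally multiplying by (1 + 3z + 3z^2 + 3z^3), the product of all factors after the first has coefficients 1,4,7,9,6,4,3,3,3,1,4 for degrees 0…10.
[z^10] = 3·4 + 3·1 + 1·3 + 1·3 = 21.

21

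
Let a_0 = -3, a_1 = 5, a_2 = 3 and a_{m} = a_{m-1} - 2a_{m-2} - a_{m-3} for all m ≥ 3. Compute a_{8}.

The ordinary generating function has denominator 1 - x + 2x^2 + x^3.
Iterating the recurrence: a_0,…,a_{8} = -3, 5, 3, -4, -15, -10, 24, 59, 21.

21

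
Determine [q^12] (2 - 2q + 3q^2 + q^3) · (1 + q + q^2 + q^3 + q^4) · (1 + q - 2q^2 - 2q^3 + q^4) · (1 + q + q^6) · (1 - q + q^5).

(2 - 2q + 3q^2 + q^3) has coefficients 2,-2,3,1 for degrees 0…3.
(1 + q + q^2 + q^3 + q^4) has coefficients 1,1,1,1,1,0,0,0,0,0,0,0,0 for degrees 0…12.
Multiplying by (1 + q - 2q^2 - 2q^3 + q^4) gives running coefficients 1,2,0,-2,-1,-2,-3,-1,1,0,0,0,0 for degrees 0…12.
Multiplying by (1 + q + q^6) gives running coefficients 1,3,2,-2,-3,-3,-4,-2,0,-1,-1,-2,-3 for degrees 0…12.
Finally multiplying by (1 - q + q^5), the product of all factors after the first has coefficients 1,2,-1,-4,-1,1,2,4,0,-4,-3,-5,-3 for degrees 0…12.
[q^12] = 2·(-3) − 2·(-5) + 3·(-3) + 1·(-4) = -9.

-9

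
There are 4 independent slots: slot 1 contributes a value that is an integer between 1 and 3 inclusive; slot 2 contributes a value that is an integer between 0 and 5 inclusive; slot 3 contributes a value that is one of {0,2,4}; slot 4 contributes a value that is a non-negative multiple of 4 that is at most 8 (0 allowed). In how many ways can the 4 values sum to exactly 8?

The generating function for the choices is (y + y² + y³)·(1 + y + y² + y³ + y⁴ + y⁵)·(1 + y² + y⁴)·(1 + y⁴ + y⁸); the count is [y⁸].
(y + y² + y³) has coefficients 0,1,1,1 for degrees 0…3.
(1 + y + y² + y³ + y⁴ + y⁵) has coefficients 1,1,1,1,1,1,0,0,0 for degrees 0…8.
Multiplying by (1 + y² + y⁴) gives running coefficients 1,1,2,2,3,3,2,2,1 for degrees 0…8.
Finally multiplying by (1 + y⁴ + y⁸), the product of all factors after the first has coefficients 1,1,2,2,4,4,4,4,5 for degrees 0…8.
[y⁸] = 1·4 + 1·4 + 1·4 = 12.

12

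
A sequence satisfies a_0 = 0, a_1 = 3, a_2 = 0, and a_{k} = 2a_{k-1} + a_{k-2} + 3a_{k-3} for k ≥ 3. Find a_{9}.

The ordinary generating function has denominator 1 - 2t - t^2 - 3t^3.
Iterating the recurrence: a_0,…,a_{9} = 0, 3, 0, 3, 15, 33, 90, 258, 705, 1938.

1938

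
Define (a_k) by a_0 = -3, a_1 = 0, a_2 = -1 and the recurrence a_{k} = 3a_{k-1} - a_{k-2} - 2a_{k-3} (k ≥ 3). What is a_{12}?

The ordinary generating function has denominator 1 - 3z + z^2 + 2z^3.
Iterating the recurrence: a_0,…,a_{12} = -3, 0, -1, 3, 10, 29, 71, 164, 363, 783, 1658, 3465, 7171.

7171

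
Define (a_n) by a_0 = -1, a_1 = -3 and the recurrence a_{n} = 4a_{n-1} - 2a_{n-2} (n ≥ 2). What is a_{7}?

-4616

The ordinary generating function has denominator 1 - 4q + 2q^2.
Iterating the recurrence: a_0,…,a_{7} = -1, -3, -10, -34, -116, -396, -1352, -4616.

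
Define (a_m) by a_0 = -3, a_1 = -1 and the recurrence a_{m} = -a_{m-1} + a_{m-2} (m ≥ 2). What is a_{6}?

-7

The ordinary generating function has denominator 1 + t - t^2.
Iterating the recurrence: a_0,…,a_{6} = -3, -1, -2, 1, -3, 4, -7.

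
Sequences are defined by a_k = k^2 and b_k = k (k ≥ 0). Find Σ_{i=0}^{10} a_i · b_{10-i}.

825

Write out a_i and b_{10-i} for i = 0,…,10 and sum the products.
Σ = 0·10 + 1·9 + 4·8 + 9·7 + 16·6 + 25·5 + 36·4 + 49·3 + 64·2 + 81·1 + 100·0 = 825.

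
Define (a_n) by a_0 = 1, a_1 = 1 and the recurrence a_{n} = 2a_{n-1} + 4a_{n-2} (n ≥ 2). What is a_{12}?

659456

The ordinary generating function has denominator 1 - 2z - 4z^2.
Iterating the recurrence: a_0,…,a_{12} = 1, 1, 6, 16, 56, 176, 576, 1856, 6016, 19456, 62976, 203776, 659456.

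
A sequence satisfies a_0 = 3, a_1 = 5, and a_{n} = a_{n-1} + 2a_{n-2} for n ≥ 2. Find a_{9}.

The ordinary generating function has denominator 1 - y - 2y^2.
Iterating the recurrence: a_0,…,a_{9} = 3, 5, 11, 21, 43, 85, 171, 341, 683, 1365.

1365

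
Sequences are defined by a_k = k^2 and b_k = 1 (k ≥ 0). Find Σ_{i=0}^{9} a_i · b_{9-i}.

This is [x^9] in the product of the two ordinary generating functions.
Σ = 0·1 + 1·1 + 4·1 + 9·1 + 16·1 + 25·1 + 36·1 + 49·1 + 64·1 + 81·1 = 285.

285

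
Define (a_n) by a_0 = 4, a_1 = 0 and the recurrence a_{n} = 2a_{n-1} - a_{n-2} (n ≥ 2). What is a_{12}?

-44

The ordinary generating function has denominator 1 - 2z + z^2.
Iterating the recurrence: a_0,…,a_{12} = 4, 0, -4, -8, -12, -16, -20, -24, -28, -32, -36, -40, -44.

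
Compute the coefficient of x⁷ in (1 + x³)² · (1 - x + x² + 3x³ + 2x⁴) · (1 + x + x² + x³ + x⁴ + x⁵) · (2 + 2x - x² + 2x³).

68

(1 + x³)² has coefficients 1,0,0,2,0,0,1 for degrees 0…6.
(1 - x + x² + 3x³ + 2x⁴) has coefficients 1,-1,1,3,2,0,0,0 for degrees 0…7.
Multiplying by (1 + x + x² + x³ + x⁴ + x⁵) gives running coefficients 1,0,1,4,6,6,5,6 for degrees 0…7.
Finally multiplying by (2 + 2x - x² + 2x³), the product of all factors after the first has coefficients 2,2,1,12,19,22,24,28 for degrees 0…7.
[x⁷] = 1·28 + 2·19 + 1·2 = 68.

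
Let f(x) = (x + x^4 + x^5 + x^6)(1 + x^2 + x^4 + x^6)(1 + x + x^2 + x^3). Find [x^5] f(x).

4

(x + x^4 + x^5 + x^6) has coefficients 0,1,0,0,1,1 for degrees 0…5.
(1 + x^2 + x^4 + x^6) has coefficients 1,0,1,0,1,0 for degrees 0…5.
Finally multiplying by (1 + x + x^2 + x^3), the product of all factors after the first has coefficients 1,1,2,2,2,2 for degrees 0…5.
[x^5] = 1·2 + 1·1 + 1·1 = 4.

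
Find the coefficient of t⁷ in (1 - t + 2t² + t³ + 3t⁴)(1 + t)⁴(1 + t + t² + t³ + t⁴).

(1 - t + 2t² + t³ + 3t⁴) has coefficients 1,-1,2,1,3 for degrees 0…4.
(1 + t)⁴ has coefficients 1,4,6,4,1,0,0,0 for degrees 0…7.
Finally multiplying by (1 + t + t² + t³ + t⁴), the product of all factors after the first has coefficients 1,5,11,15,16,15,11,5 for degrees 0…7.
[t⁷] = 1·5 − 1·11 + 2·15 + 1·16 + 3·15 = 85.

85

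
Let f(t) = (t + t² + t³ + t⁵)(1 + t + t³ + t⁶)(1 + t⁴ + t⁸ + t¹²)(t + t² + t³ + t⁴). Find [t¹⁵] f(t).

16

(t + t² + t³ + t⁵) has coefficients 0,1,1,1,0,1 for degrees 0…5.
(1 + t + t³ + t⁶) has coefficients 1,1,0,1,0,0,1,0,0,0,0,0,0,0,0,0 for degrees 0…15.
Multiplying by (1 + t⁴ + t⁸ + t¹²) gives running coefficients 1,1,0,1,1,1,1,1,1,1,1,1,1,1,1,1 for degrees 0…15.
Finally multiplying by (t + t² + t³ + t⁴), the product of all factors after the first has coefficients 0,1,2,2,3,3,3,4,4,4,4,4,4,4,4,4 for degrees 0…15.
[t¹⁵] = 1·4 + 1·4 + 1·4 + 1·4 = 16.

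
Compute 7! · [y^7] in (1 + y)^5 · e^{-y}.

34

The EGF product rule gives c_7 = Σ_{k_1+k_2=7} C(7; k_1,k_2) · ∏ g_i(k_i), where (1+y)^5 gives the falling factorial (5)_k; e^{-y} gives (-1)^k.
g_1(k) for k = 0…7: 1, 5, 20, 60, 120, 120, 0, 0.
g_2(k) for k = 0…7: 1, -1, 1, -1, 1, -1, 1, -1.
c_7 = Σ_k C(7,k)·g_1(k)·g_2(7−k) = 1·1·(-1) + 7·5·1 + 21·20·(-1) + 35·60·1 + 35·120·(-1) + 21·120·1 = −1 + 35 − 420 + 2100 − 4200 + 2520 = 34.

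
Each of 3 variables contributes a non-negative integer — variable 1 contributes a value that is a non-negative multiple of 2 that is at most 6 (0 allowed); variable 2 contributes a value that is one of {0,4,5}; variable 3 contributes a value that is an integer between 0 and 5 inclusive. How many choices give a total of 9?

The generating function for the choices is (1 + t^2 + t^4 + t^6)·(1 + t^4 + t^5)·(1 + t + t^2 + t^3 + t^4 + t^5); the count is [t^9].
(1 + t^2 + t^4 + t^6) has coefficients 1,0,1,0,1,0,1 for degrees 0…6.
(1 + t^4 + t^5) has coefficients 1,0,0,0,1,1,0,0,0,0 for degrees 0…9.
Finally multiplying by (1 + t + t^2 + t^3 + t^4 + t^5), the product of all factors after the first has coefficients 1,1,1,1,2,3,2,2,2,2 for degrees 0…9.
[t^9] = 1·2 + 1·2 + 1·3 + 1·1 = 8.

8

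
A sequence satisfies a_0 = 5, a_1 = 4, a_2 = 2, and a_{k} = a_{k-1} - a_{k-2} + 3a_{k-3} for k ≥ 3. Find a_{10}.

266

The ordinary generating function has denominator 1 - y + y^2 - 3y^3.
Iterating the recurrence: a_0,…,a_{10} = 5, 4, 2, 13, 23, 16, 32, 85, 101, 112, 266.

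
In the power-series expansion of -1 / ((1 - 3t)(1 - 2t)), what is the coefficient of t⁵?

Partial fractions give a closed form: a_n = (-3)·3^n + (2)·2^n.
At n = 5: a_5 = -665.

-665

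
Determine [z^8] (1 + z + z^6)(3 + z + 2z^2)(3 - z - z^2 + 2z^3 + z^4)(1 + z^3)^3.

32

(1 + z + z^6) has coefficients 1,1,0,0,0,0,1 for degrees 0…6.
(3 + z + 2z^2) has coefficients 3,1,2,0,0,0,0,0,0 for degrees 0…8.
Multiplying by (3 - z - z^2 + 2z^3 + z^4) gives running coefficients 9,0,2,3,3,5,2,0,0 for degrees 0…8.
Finally multiplying by (1 + z^3)^3, the product of all factors after the first has coefficients 9,0,2,30,3,11,38,9,21 for degrees 0…8.
[z^8] = 1·21 + 1·9 + 1·2 = 32.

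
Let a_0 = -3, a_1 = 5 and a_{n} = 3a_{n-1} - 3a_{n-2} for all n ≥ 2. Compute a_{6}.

The ordinary generating function has denominator 1 - 3t + 3t^2.
Iterating the recurrence: a_0,…,a_{6} = -3, 5, 24, 57, 99, 126, 81.

81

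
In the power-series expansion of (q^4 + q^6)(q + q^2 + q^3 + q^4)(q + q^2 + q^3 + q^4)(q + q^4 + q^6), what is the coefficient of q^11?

(q^4 + q^6) has coefficients 0,0,0,0,1,0,1 for degrees 0…6.
(q + q^2 + q^3 + q^4) has coefficients 0,1,1,1,1,0,0,0,0,0,0,0 for degrees 0…11.
Multiplying by (q + q^2 + q^3 + q^4) gives running coefficients 0,0,1,2,3,4,3,2,1,0,0,0 for degrees 0…11.
Finally multiplying by (q + q^4 + q^6), the product of all factors after the first has coefficients 0,0,0,1,2,3,5,5,6,7,6,6 for degrees 0…11.
[q^11] = 1·5 + 1·3 = 8.

8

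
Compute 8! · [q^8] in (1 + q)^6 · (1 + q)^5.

6652800

The EGF product rule gives c_8 = Σ_{k_1+k_2=8} C(8; k_1,k_2) · ∏ g_i(k_i), where (1+q)^6 gives the falling factorial (6)_k; (1+q)^5 gives the falling factorial (5)_k.
g_1(k) for k = 0…8: 1, 6, 30, 120, 360, 720, 720, 0, 0.
g_2(k) for k = 0…8: 1, 5, 20, 60, 120, 120, 0, 0, 0.
c_8 = Σ_k C(8,k)·g_1(k)·g_2(8−k) = 56·120·120 + 70·360·120 + 56·720·60 + 28·720·20 = 806400 + 3024000 + 2419200 + 403200 = 6652800.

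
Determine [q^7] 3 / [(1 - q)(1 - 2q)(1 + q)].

Partial fractions give a closed form: a_n = (-3/2)·1^n + (4)·2^n + (1/2)·(-1)^n.
At n = 7: a_7 = 510.

510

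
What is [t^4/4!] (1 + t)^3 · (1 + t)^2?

The EGF product rule gives c_4 = Σ_{k_1+k_2=4} C(4; k_1,k_2) · ∏ g_i(k_i), where (1+t)^3 gives the falling factorial (3)_k; (1+t)^2 gives the falling factorial (2)_k.
g_1(k) for k = 0…4: 1, 3, 6, 6, 0.
g_2(k) for k = 0…4: 1, 2, 2, 0, 0.
c_4 = Σ_k C(4,k)·g_1(k)·g_2(4−k) = 6·6·2 + 4·6·2 = 72 + 48 = 120.

120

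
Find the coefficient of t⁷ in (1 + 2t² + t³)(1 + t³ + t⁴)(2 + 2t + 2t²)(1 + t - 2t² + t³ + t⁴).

22

(1 + 2t² + t³) has coefficients 1,0,2,1 for degrees 0…3.
(1 + t³ + t⁴) has coefficients 1,0,0,1,1,0,0,0 for degrees 0…7.
Multiplying by (2 + 2t + 2t²) gives running coefficients 2,2,2,2,4,4,2,0 for degrees 0…7.
Finally multiplying by (1 + t - 2t² + t³ + t⁴), the product of all factors after the first has coefficients 2,4,0,2,6,8,2,0 for degrees 0…7.
[t⁷] = 1·0 + 2·8 + 1·6 = 22.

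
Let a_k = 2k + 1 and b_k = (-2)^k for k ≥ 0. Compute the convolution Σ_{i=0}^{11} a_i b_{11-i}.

Write out a_i and b_{11-i} for i = 0,…,11 and sum the products.
Σ = 1·(-2048) + 3·1024 + 5·(-512) + 7·256 + 9·(-128) + 11·64 + 13·(-32) + 15·16 + 17·(-8) + 19·4 + 21·(-2) + 23·1 = -447.

-447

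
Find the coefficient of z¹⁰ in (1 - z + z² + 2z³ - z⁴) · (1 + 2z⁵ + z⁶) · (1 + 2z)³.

(1 - z + z² + 2z³ - z⁴) has coefficients 1,-1,1,2,-1 for degrees 0…4.
(1 + 2z⁵ + z⁶) has coefficients 1,0,0,0,0,2,1,0,0,0,0 for degrees 0…10.
Finally multiplying by (1 + 2z)³, the product of all factors after the first has coefficients 1,6,12,8,0,2,13,30,28,8,0 for degrees 0…10.
[z¹⁰] = 1·0 − 1·8 + 1·28 + 2·30 − 1·13 = 67.

67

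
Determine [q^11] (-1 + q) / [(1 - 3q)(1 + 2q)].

-69630

Partial fractions give a closed form: a_n = (-2/5)·3^n + (-3/5)·(-2)^n.
At n = 11: a_11 = -69630.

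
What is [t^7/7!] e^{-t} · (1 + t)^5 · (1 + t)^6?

The EGF product rule gives c_7 = Σ_{k_1+k_2+k_3=7} C(7; k_1,k_2,k_3) · ∏ g_i(k_i), where e^{-t} gives (-1)^k; (1+t)^5 gives the falling factorial (5)_k; (1+t)^6 gives the falling factorial (6)_k.
g_1(k) for k = 0…7: 1, -1, 1, -1, 1, -1, 1, -1.
g_2(k) for k = 0…7: 1, 5, 20, 60, 120, 120, 0, 0.
g_3(k) for k = 0…7: 1, 6, 30, 120, 360, 720, 720, 0.
First combine the last two factors: h(k) = Σ_j C(k,j)·g_2(j)·g_3(k−j) for k = 0…7: 1, 11, 110, 990, 7920, 55440, 332640, 1663200.
c_7 = Σ_k C(7,k)·g_1(k)·h(7−k) = 1·1·1663200 + 7·(-1)·332640 + 21·1·55440 + 35·(-1)·7920 + 35·1·990 + 21·(-1)·110 + 7·1·11 + 1·(-1)·1 = 1663200 − 2328480 + 1164240 − 277200 + 34650 − 2310 + 77 − 1 = 254176.

254176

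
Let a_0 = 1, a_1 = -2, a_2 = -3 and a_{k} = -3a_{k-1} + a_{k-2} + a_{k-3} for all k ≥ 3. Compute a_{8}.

The ordinary generating function has denominator 1 + 3q - q^2 - q^3.
Iterating the recurrence: a_0,…,a_{8} = 1, -2, -3, 8, -29, 92, -297, 954, -3067.

-3067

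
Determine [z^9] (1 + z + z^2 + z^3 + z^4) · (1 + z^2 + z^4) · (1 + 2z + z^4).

(1 + z + z^2 + z^3 + z^4) has coefficients 1,1,1,1,1 for degrees 0…4.
(1 + z^2 + z^4) has coefficients 1,0,1,0,1,0,0,0,0,0 for degrees 0…9.
Finally multiplying by (1 + 2z + z^4), the product of all factors after the first has coefficients 1,2,1,2,2,2,1,0,1,0 for degrees 0…9.
[z^9] = 1·0 + 1·1 + 1·0 + 1·1 + 1·2 = 4.

4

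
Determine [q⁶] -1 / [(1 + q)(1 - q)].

Partial fractions give a closed form: a_n = (-1/2)·(-1)^n + (-1/2)·1^n.
At n = 6: a_6 = -1.

-1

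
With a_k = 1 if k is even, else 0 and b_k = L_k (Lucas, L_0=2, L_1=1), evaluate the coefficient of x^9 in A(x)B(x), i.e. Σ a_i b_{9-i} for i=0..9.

Write out a_i and b_{9-i} for i = 0,…,9 and sum the products.
Σ = 1·76 + 0·47 + 1·29 + 0·18 + 1·11 + 0·7 + 1·4 + 0·3 + 1·1 + 0·2 = 121.

121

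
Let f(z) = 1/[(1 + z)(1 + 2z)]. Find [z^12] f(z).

8191

The denominator gives the recurrence a_n = −3a_(n−1) − 2a_(n−2) for n ≥ 2; the numerator fixes a_0 = 1, a_1 = -3.
Iterating: 1, -3, 7, -15, 31, -63, 127, -255, 511, -1023, 2047, -4095, 8191, so a_12 = 8191.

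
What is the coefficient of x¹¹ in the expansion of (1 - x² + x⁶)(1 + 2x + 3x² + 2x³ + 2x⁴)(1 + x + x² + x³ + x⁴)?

(1 - x² + x⁶) has coefficients 1,0,-1,0,0,0,1 for degrees 0…6.
(1 + 2x + 3x² + 2x³ + 2x⁴) has coefficients 1,2,3,2,2,0,0,0,0,0,0,0 for degrees 0…11.
Finally multiplying by (1 + x + x² + x³ + x⁴), the product of all factors after the first has coefficients 1,3,6,8,10,9,7,4,2,0,0,0 for degrees 0…11.
[x¹¹] = 1·0 − 1·0 + 1·9 = 9.

9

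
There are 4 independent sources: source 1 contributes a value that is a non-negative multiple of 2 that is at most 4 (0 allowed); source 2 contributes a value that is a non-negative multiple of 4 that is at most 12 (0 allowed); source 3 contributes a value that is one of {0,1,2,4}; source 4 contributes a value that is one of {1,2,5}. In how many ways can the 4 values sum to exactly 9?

The generating function for the choices is (1 + z² + z⁴)·(1 + z⁴ + z⁸ + z¹²)·(1 + z + z² + z⁴)·(z + z² + z⁵); the count is [z⁹].
(1 + z² + z⁴) has coefficients 1,0,1,0,1 for degrees 0…4.
(1 + z⁴ + z⁸ + z¹²) has coefficients 1,0,0,0,1,0,0,0,1,0 for degrees 0…9.
Multiplying by (1 + z + z² + z⁴) gives running coefficients 1,1,1,0,2,1,1,0,2,1 for degrees 0…9.
Finally multiplying by (z + z² + z⁵), the product of all factors after the first has coefficients 0,1,2,2,1,3,4,3,1,4 for degrees 0…9.
[z⁹] = 1·4 + 1·3 + 1·3 = 10.

10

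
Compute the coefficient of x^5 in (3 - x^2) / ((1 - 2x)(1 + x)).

58

The denominator gives the recurrence a_n = a_(n−1) + 2a_(n−2) for n ≥ 3; the numerator fixes a_0 = 3, a_1 = 3, a_2 = 8.
Iterating: 3, 3, 8, 14, 30, 58, so a_5 = 58.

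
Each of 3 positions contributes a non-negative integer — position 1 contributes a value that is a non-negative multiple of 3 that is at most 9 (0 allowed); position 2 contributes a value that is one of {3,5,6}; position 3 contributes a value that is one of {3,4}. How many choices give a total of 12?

3

The generating function for the choices is (1 + t^3 + t^6 + t^9)·(t^3 + t^5 + t^6)·(t^3 + t^4); the count is [t^12].
(1 + t^3 + t^6 + t^9) has coefficients 1,0,0,1,0,0,1,0,0,1 for degrees 0…9.
(t^3 + t^5 + t^6) has coefficients 0,0,0,1,0,1,1,0,0,0,0,0,0 for degrees 0…12.
Finally multiplying by (t^3 + t^4), the product of all factors after the first has coefficients 0,0,0,0,0,0,1,1,1,2,1,0,0 for degrees 0…12.
[t^12] = 1·0 + 1·2 + 1·1 + 1·0 = 3.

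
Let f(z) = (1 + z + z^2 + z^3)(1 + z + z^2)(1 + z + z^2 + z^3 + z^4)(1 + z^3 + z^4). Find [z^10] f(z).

(1 + z + z^2 + z^3) has coefficients 1,1,1,1 for degrees 0…3.
(1 + z + z^2) has coefficients 1,1,1,0,0,0,0,0,0,0,0 for degrees 0…10.
Multiplying by (1 + z + z^2 + z^3 + z^4) gives running coefficients 1,2,3,3,3,2,1,0,0,0,0 for degrees 0…10.
Finally multiplying by (1 + z^3 + z^4), the product of all factors after the first has coefficients 1,2,3,4,6,7,7,6,5,3,1 for degrees 0…10.
[z^10] = 1·1 + 1·3 + 1·5 + 1·6 = 15.

15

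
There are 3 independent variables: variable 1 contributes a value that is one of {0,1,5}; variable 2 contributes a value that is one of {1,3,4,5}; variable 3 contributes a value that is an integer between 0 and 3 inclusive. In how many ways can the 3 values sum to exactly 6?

The generating function for the choices is (1 + t + t^5)·(t + t^3 + t^4 + t^5)·(1 + t + t^2 + t^3); the count is [t^6].
(1 + t + t^5) has coefficients 1,1,0,0,0,1 for degrees 0…5.
(t + t^3 + t^4 + t^5) has coefficients 0,1,0,1,1,1,0 for degrees 0…6.
Finally multiplying by (1 + t + t^2 + t^3), the product of all factors after the first has coefficients 0,1,1,2,3,3,3 for degrees 0…6.
[t^6] = 1·3 + 1·3 + 1·1 = 7.

7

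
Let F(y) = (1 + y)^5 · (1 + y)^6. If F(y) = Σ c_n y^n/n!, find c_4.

The EGF product rule gives c_4 = Σ_{k_1+k_2=4} C(4; k_1,k_2) · ∏ g_i(k_i), where (1+y)^5 gives the falling factorial (5)_k; (1+y)^6 gives the falling factorial (6)_k.
g_1(k) for k = 0…4: 1, 5, 20, 60, 120.
g_2(k) for k = 0…4: 1, 6, 30, 120, 360.
c_4 = Σ_k C(4,k)·g_1(k)·g_2(4−k) = 1·1·360 + 4·5·120 + 6·20·30 + 4·60·6 + 1·120·1 = 360 + 2400 + 3600 + 1440 + 120 = 7920.

7920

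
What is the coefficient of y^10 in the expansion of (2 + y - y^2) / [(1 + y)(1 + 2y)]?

The denominator gives the recurrence a_n = −3a_(n−1) − 2a_(n−2) for n ≥ 3; the numerator fixes a_0 = 2, a_1 = -5, a_2 = 10.
Iterating: 2, -5, 10, -20, 40, -80, 160, -320, 640, -1280, 2560, so a_10 = 2560.

2560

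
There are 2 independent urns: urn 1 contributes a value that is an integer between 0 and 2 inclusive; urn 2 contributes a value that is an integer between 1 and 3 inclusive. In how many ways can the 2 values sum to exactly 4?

The generating function for the choices is (1 + x + x²)·(x + x² + x³); the count is [x⁴].
(1 + x + x²) has coefficients 1,1,1 for degrees 0…2.
(x + x² + x³) has coefficients 0,1,1,1,0 for degrees 0…4.
[x⁴] = 1·0 + 1·1 + 1·1 = 2.

2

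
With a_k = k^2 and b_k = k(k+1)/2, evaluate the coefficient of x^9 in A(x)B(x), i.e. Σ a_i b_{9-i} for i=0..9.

1254

The convolution is the t^9 coefficient of A(t)B(t).
Σ = 0·45 + 1·36 + 4·28 + 9·21 + 16·15 + 25·10 + 36·6 + 49·3 + 64·1 + 81·0 = 1254.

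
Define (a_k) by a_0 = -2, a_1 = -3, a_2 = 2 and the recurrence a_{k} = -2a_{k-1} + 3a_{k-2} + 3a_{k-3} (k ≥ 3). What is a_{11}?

-43591

The ordinary generating function has denominator 1 + 2z - 3z^2 - 3z^3.
Iterating the recurrence: a_0,…,a_{11} = -2, -3, 2, -19, 35, -121, 290, -838, 2183, -6010, 16055, -43591.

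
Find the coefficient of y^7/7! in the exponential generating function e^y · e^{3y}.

16384

The EGF product rule gives c_7 = Σ_{k_1+k_2=7} C(7; k_1,k_2) · ∏ g_i(k_i), where e^y gives (1)^k; e^{3y} gives (3)^k.
g_1(k) for k = 0…7: 1, 1, 1, 1, 1, 1, 1, 1.
g_2(k) for k = 0…7: 1, 3, 9, 27, 81, 243, 729, 2187.
c_7 = Σ_k C(7,k)·g_1(k)·g_2(7−k) = 1·1·2187 + 7·1·729 + 21·1·243 + 35·1·81 + 35·1·27 + 21·1·9 + 7·1·3 + 1·1·1 = 2187 + 5103 + 5103 + 2835 + 945 + 189 + 21 + 1 = 16384.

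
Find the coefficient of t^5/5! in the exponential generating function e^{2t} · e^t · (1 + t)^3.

The EGF product rule gives c_5 = Σ_{k_1+k_2+k_3=5} C(5; k_1,k_2,k_3) · ∏ g_i(k_i), where e^{2t} gives (2)^k; e^t gives (1)^k; (1+t)^3 gives the falling factorial (3)_k.
g_1(k) for k = 0…5: 1, 2, 4, 8, 16, 32.
g_2(k) for k = 0…5: 1, 1, 1, 1, 1, 1.
g_3(k) for k = 0…5: 1, 3, 6, 6, 0, 0.
First combine the last two factors: h(k) = Σ_j C(k,j)·g_2(j)·g_3(k−j) for k = 0…5: 1, 4, 13, 34, 73, 136.
c_5 = Σ_k C(5,k)·g_1(k)·h(5−k) = 1·1·136 + 5·2·73 + 10·4·34 + 10·8·13 + 5·16·4 + 1·32·1 = 136 + 730 + 1360 + 1040 + 320 + 32 = 3618.

3618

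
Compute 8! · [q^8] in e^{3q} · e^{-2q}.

1

The EGF product rule gives c_8 = Σ_{k_1+k_2=8} C(8; k_1,k_2) · ∏ g_i(k_i), where e^{3q} gives (3)^k; e^{-2q} gives (-2)^k.
g_1(k) for k = 0…8: 1, 3, 9, 27, 81, 243, 729, 2187, 6561.
g_2(k) for k = 0…8: 1, -2, 4, -8, 16, -32, 64, -128, 256.
c_8 = Σ_k C(8,k)·g_1(k)·g_2(8−k) = 1·1·256 + 8·3·(-128) + 28·9·64 + 56·27·(-32) + 70·81·16 + 56·243·(-8) + 28·729·4 + 8·2187·(-2) + 1·6561·1 = 256 − 3072 + 16128 − 48384 + 90720 − 108864 + 81648 − 34992 + 6561 = 1.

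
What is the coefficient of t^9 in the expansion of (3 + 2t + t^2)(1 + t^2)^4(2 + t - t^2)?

3

(3 + 2t + t^2) has coefficients 3,2,1 for degrees 0…2.
(1 + t^2)^4 has coefficients 1,0,4,0,6,0,4,0,1,0 for degrees 0…9.
Finally multiplying by (2 + t - t^2), the product of all factors after the first has coefficients 2,1,7,4,8,6,2,4,-2,1 for degrees 0…9.
[t^9] = 3·1 + 2·(-2) + 1·4 = 3.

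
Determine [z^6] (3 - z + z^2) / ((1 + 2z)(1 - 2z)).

208

The denominator gives the recurrence a_n = 4a_(n−2) for n ≥ 3; the numerator fixes a_0 = 3, a_1 = -1, a_2 = 13.
Iterating: 3, -1, 13, -4, 52, -16, 208, so a_6 = 208.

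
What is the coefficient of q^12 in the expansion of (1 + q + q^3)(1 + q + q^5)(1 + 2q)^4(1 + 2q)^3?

(1 + q + q^3) has coefficients 1,1,0,1 for degrees 0…3.
(1 + q + q^5) has coefficients 1,1,0,0,0,1,0,0,0,0,0,0,0 for degrees 0…12.
Multiplying by (1 + 2q)^4 gives running coefficients 1,9,32,56,48,17,8,24,32,16,0,0,0 for degrees 0…12.
Finally multiplying by (1 + 2q)^3, the product of all factors after the first has coefficients 1,15,98,364,840,1233,1134,660,408,560,672,448,128 for degrees 0…12.
[q^12] = 1·128 + 1·448 + 1·560 = 1136.

1136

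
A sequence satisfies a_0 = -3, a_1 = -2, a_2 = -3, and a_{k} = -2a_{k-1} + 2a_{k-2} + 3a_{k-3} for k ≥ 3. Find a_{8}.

237

The ordinary generating function has denominator 1 + 2x - 2x^2 - 3x^3.
Iterating the recurrence: a_0,…,a_{8} = -3, -2, -3, -7, 2, -27, 37, -122, 237.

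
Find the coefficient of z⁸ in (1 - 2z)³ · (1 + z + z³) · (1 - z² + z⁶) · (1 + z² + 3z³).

42

(1 - 2z)³ has coefficients 1,-6,12,-8 for degrees 0…3.
(1 + z + z³) has coefficients 1,1,0,1,0,0,0,0,0 for degrees 0…8.
Multiplying by (1 - z² + z⁶) gives running coefficients 1,1,-1,0,0,-1,1,1,0 for degrees 0…8.
Finally multiplying by (1 + z² + 3z³), the product of all factors after the first has coefficients 1,1,0,4,2,-4,1,0,-2 for degrees 0…8.
[z⁸] = 1·(-2) − 6·0 + 12·1 − 8·(-4) = 42.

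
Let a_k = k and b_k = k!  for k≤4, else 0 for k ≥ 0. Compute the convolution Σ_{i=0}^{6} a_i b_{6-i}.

The convolution is the x^6 coefficient of A(x)B(x).
Σ = 0·0 + 1·0 + 2·24 + 3·6 + 4·2 + 5·1 + 6·1 = 85.

85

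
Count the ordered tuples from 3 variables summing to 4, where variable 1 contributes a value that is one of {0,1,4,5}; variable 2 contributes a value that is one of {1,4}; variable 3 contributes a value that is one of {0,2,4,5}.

2

The generating function for the choices is (1 + t + t^4 + t^5)·(t + t^4)·(1 + t^2 + t^4 + t^5); the count is [t^4].
(1 + t + t^4 + t^5) has coefficients 1,1,0,0,1 for degrees 0…4.
(t + t^4) has coefficients 0,1,0,0,1 for degrees 0…4.
Finally multiplying by (1 + t^2 + t^4 + t^5), the product of all factors after the first has coefficients 0,1,0,1,1 for degrees 0…4.
[t^4] = 1·1 + 1·1 + 1·0 = 2.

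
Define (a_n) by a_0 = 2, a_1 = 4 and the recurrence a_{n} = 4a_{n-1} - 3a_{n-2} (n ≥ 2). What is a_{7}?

The ordinary generating function has denominator 1 - 4z + 3z^2.
Iterating the recurrence: a_0,…,a_{7} = 2, 4, 10, 28, 82, 244, 730, 2188.

2188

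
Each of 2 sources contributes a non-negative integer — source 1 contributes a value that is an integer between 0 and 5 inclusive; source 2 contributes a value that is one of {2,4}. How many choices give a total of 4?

2

The generating function for the choices is (1 + q + q^2 + q^3 + q^4 + q^5)·(q^2 + q^4); the count is [q^4].
(1 + q + q^2 + q^3 + q^4 + q^5) has coefficients 1,1,1,1,1 for degrees 0…4.
(q^2 + q^4) has coefficients 0,0,1,0,1 for degrees 0…4.
[q^4] = 1·1 + 1·0 + 1·1 + 1·0 + 1·0 = 2.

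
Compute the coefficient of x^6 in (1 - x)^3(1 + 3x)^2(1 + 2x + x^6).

(1 - x)^3 has coefficients 1,-3,3,-1 for degrees 0…3.
(1 + 3x)^2 has coefficients 1,6,9,0,0,0,0 for degrees 0…6.
Finally multiplying by (1 + 2x + x^6), the product of all factors after the first has coefficients 1,8,21,18,0,0,1 for degrees 0…6.
[x^6] = 1·1 − 3·0 + 3·0 − 1·18 = -17.

-17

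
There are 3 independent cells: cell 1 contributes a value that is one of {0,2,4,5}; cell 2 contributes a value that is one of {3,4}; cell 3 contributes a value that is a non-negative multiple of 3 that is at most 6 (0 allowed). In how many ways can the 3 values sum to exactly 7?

The generating function for the choices is (1 + y² + y⁴ + y⁵)·(y³ + y⁴)·(1 + y³ + y⁶); the count is [y⁷].
(1 + y² + y⁴ + y⁵) has coefficients 1,0,1,0,1,1 for degrees 0…5.
(y³ + y⁴) has coefficients 0,0,0,1,1,0,0,0 for degrees 0…7.
Finally multiplying by (1 + y³ + y⁶), the product of all factors after the first has coefficients 0,0,0,1,1,0,1,1 for degrees 0…7.
[y⁷] = 1·1 + 1·0 + 1·1 + 1·0 = 2.

2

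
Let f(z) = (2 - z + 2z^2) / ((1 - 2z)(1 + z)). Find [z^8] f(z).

The denominator gives the recurrence a_n = a_(n−1) + 2a_(n−2) for n ≥ 3; the numerator fixes a_0 = 2, a_1 = 1, a_2 = 7.
Iterating: 2, 1, 7, 9, 23, 41, 87, 169, 343, so a_8 = 343.

343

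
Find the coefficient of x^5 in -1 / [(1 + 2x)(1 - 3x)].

The denominator gives the recurrence a_n = a_(n−1) + 6a_(n−2) for n ≥ 2; the numerator fixes a_0 = -1, a_1 = -1.
Iterating: -1, -1, -7, -13, -55, -133, so a_5 = -133.

-133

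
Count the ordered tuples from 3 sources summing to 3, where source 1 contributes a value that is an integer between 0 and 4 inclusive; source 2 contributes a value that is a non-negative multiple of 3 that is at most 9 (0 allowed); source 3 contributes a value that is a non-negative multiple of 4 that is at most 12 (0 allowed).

The generating function for the choices is (1 + t + t² + t³ + t⁴)·(1 + t³ + t⁶ + t⁹)·(1 + t⁴ + t⁸ + t¹²); the count is [t³].
(1 + t + t² + t³ + t⁴) has coefficients 1,1,1,1 for degrees 0…3.
(1 + t³ + t⁶ + t⁹) has coefficients 1,0,0,1 for degrees 0…3.
Finally multiplying by (1 + t⁴ + t⁸ + t¹²), the product of all factors after the first has coefficients 1,0,0,1 for degrees 0…3.
[t³] = 1·1 + 1·0 + 1·0 + 1·1 = 2.

2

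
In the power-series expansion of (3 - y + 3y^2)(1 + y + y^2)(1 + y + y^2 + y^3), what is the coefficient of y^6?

5

(3 - y + 3y^2) has coefficients 3,-1,3 for degrees 0…2.
(1 + y + y^2) has coefficients 1,1,1,0,0,0,0 for degrees 0…6.
Finally multiplying by (1 + y + y^2 + y^3), the product of all factors after the first has coefficients 1,2,3,3,2,1,0 for degrees 0…6.
[y^6] = 3·0 − 1·1 + 3·2 = 5.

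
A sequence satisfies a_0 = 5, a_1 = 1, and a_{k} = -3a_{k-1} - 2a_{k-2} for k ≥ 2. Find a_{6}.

-373

The ordinary generating function has denominator 1 + 3q + 2q^2.
Iterating the recurrence: a_0,…,a_{6} = 5, 1, -13, 37, -85, 181, -373.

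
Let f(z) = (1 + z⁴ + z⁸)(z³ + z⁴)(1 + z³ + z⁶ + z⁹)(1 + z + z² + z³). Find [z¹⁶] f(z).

(1 + z⁴ + z⁸) has coefficients 1,0,0,0,1,0,0,0,1 for degrees 0…8.
(z³ + z⁴) has coefficients 0,0,0,1,1,0,0,0,0,0,0,0,0,0,0,0,0 for degrees 0…16.
Multiplying by (1 + z³ + z⁶ + z⁹) gives running coefficients 0,0,0,1,1,0,1,1,0,1,1,0,1,1,0,0,0 for degrees 0…16.
Finally multiplying by (1 + z + z² + z³), the product of all factors after the first has coefficients 0,0,0,1,2,2,3,3,2,3,3,2,3,3,2,2,1 for degrees 0…16.
[z¹⁶] = 1·1 + 1·3 + 1·2 = 6.

6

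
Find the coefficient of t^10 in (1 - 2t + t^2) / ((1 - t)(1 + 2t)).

The denominator gives the recurrence a_n = −a_(n−1) + 2a_(n−2) for n ≥ 3; the numerator fixes a_0 = 1, a_1 = -3, a_2 = 6.
Iterating: 1, -3, 6, -12, 24, -48, 96, -192, 384, -768, 1536, so a_10 = 1536.

1536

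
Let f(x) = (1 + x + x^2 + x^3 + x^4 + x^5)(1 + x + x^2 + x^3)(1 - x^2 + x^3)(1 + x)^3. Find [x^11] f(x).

9

(1 + x + x^2 + x^3 + x^4 + x^5) has coefficients 1,1,1,1,1,1 for degrees 0…5.
(1 + x + x^2 + x^3) has coefficients 1,1,1,1,0,0,0,0,0,0,0,0 for degrees 0…11.
Multiplying by (1 - x^2 + x^3) gives running coefficients 1,1,0,1,0,0,1,0,0,0,0,0 for degrees 0…11.
Finally multiplying by (1 + x)^3, the product of all factors after the first has coefficients 1,4,6,5,4,3,2,3,3,1,0,0 for degrees 0…11.
[x^11] = 1·0 + 1·0 + 1·1 + 1·3 + 1·3 + 1·2 = 9.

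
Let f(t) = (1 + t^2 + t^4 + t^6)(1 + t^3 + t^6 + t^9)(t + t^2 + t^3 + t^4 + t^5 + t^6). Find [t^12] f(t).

8

(1 + t^2 + t^4 + t^6) has coefficients 1,0,1,0,1,0,1 for degrees 0…6.
(1 + t^3 + t^6 + t^9) has coefficients 1,0,0,1,0,0,1,0,0,1,0,0,0 for degrees 0…12.
Finally multiplying by (t + t^2 + t^3 + t^4 + t^5 + t^6), the product of all factors after the first has coefficients 0,1,1,1,2,2,2,2,2,2,2,2,2 for degrees 0…12.
[t^12] = 1·2 + 1·2 + 1·2 + 1·2 = 8.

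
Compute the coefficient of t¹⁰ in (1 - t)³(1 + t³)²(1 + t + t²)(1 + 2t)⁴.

(1 - t)³ has coefficients 1,-3,3,-1 for degrees 0…3.
(1 + t³)² has coefficients 1,0,0,2,0,0,1,0,0,0,0 for degrees 0…10.
Multiplying by (1 + t + t²) gives running coefficients 1,1,1,2,2,2,1,1,1,0,0 for degrees 0…10.
Finally multiplying by (1 + 2t)⁴, the product of all factors after the first has coefficients 1,9,33,66,90,114,145,153,129,96,72 for degrees 0…10.
[t¹⁰] = 1·72 − 3·96 + 3·129 − 1·153 = 18.

18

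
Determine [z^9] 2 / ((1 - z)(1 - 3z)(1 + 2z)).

35156

Partial fractions give a closed form: a_n = (-1/3)·1^n + (9/5)·3^n + (8/15)·(-2)^n.
At n = 9: a_9 = 35156.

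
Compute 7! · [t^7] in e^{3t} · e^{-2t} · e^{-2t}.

-1

The EGF product rule gives c_7 = Σ_{k_1+k_2+k_3=7} C(7; k_1,k_2,k_3) · ∏ g_i(k_i), where e^{3t} gives (3)^k; e^{-2t} gives (-2)^k; e^{-2t} gives (-2)^k.
g_1(k) for k = 0…7: 1, 3, 9, 27, 81, 243, 729, 2187.
g_2(k) for k = 0…7: 1, -2, 4, -8, 16, -32, 64, -128.
g_3(k) for k = 0…7: 1, -2, 4, -8, 16, -32, 64, -128.
First combine the last two factors: h(k) = Σ_j C(k,j)·g_2(j)·g_3(k−j) for k = 0…7: 1, -4, 16, -64, 256, -1024, 4096, -16384.
c_7 = Σ_k C(7,k)·g_1(k)·h(7−k) = 1·1·(-16384) + 7·3·4096 + 21·9·(-1024) + 35·27·256 + 35·81·(-64) + 21·243·16 + 7·729·(-4) + 1·2187·1 = −16384 + 86016 − 193536 + 241920 − 181440 + 81648 − 20412 + 2187 = -1.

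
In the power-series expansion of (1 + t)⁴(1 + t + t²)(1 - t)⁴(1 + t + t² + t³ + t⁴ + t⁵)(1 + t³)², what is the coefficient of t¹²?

7

(1 + t)⁴ has coefficients 1,4,6,4,1 for degrees 0…4.
(1 + t + t²) has coefficients 1,1,1,0,0,0,0,0,0,0,0,0,0 for degrees 0…12.
Multiplying by (1 - t)⁴ gives running coefficients 1,-3,3,-2,3,-3,1,0,0,0,0,0,0 for degrees 0…12.
Multiplying by (1 + t + t² + t³ + t⁴ + t⁵) gives running coefficients 1,-2,1,-1,2,-1,-1,2,-1,1,-2,1,0 for degrees 0…12.
Finally multiplying by (1 + t³)², the product of all factors after the first has coefficients 1,-2,1,1,-2,1,-2,4,-2,-2,4,-2,1 for degrees 0…12.
[t¹²] = 1·1 + 4·(-2) + 6·4 + 4·(-2) + 1·(-2) = 7.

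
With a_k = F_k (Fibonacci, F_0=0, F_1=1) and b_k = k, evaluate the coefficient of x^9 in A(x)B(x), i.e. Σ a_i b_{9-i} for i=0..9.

133

This is [x^9] in the product of the two ordinary generating functions.
Σ = 0·9 + 1·8 + 1·7 + 2·6 + 3·5 + 5·4 + 8·3 + 13·2 + 21·1 + 34·0 = 133.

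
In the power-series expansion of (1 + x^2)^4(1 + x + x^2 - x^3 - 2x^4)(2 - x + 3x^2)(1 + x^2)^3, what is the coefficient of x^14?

-180

(1 + x^2)^4 has coefficients 1,0,4,0,6,0,4,0,1 for degrees 0…8.
(1 + x + x^2 - x^3 - 2x^4) has coefficients 1,1,1,-1,-2,0,0,0,0,0,0,0,0,0,0 for degrees 0…14.
Multiplying by (2 - x + 3x^2) gives running coefficients 2,1,4,0,0,-1,-6,0,0,0,0,0,0,0,0 for degrees 0…14.
Finally multiplying by (1 + x^2)^3, the product of all factors after the first has coefficients 2,1,10,3,18,2,8,-2,-14,-3,-18,-1,-6,0,0 for degrees 0…14.
[x^14] = 1·0 + 4·(-6) + 6·(-18) + 4·(-14) + 1·8 = -180.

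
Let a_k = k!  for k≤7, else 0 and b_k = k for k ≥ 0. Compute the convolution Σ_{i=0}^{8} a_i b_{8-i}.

The convolution is the t^8 coefficient of A(t)B(t).
Σ = 1·8 + 1·7 + 2·6 + 6·5 + 24·4 + 120·3 + 720·2 + 5040·1 + 0·0 = 6993.

6993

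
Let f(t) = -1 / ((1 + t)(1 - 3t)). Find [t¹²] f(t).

The denominator gives the recurrence a_n = 2a_(n−1) + 3a_(n−2) for n ≥ 2; the numerator fixes a_0 = -1, a_1 = -2.
Iterating: -1, -2, -7, -20, -61, -182, -547, -1640, -4921, -14762, -44287, -132860, -398581, so a_12 = -398581.

-398581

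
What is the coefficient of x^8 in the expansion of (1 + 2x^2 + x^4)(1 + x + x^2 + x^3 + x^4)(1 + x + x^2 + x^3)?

8

(1 + 2x^2 + x^4) has coefficients 1,0,2,0,1 for degrees 0…4.
(1 + x + x^2 + x^3 + x^4) has coefficients 1,1,1,1,1,0,0,0,0 for degrees 0…8.
Finally multiplying by (1 + x + x^2 + x^3), the product of all factors after the first has coefficients 1,2,3,4,4,3,2,1,0 for degrees 0…8.
[x^8] = 1·0 + 2·2 + 1·4 = 8.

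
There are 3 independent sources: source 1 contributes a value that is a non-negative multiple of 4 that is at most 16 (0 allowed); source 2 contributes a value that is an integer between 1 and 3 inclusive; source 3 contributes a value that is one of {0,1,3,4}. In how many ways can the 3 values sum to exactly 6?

4

The generating function for the choices is (1 + x^4 + x^8 + x^12 + x^16)·(x + x^2 + x^3)·(1 + x + x^3 + x^4); the count is [x^6].
(1 + x^4 + x^8 + x^12 + x^16) has coefficients 1,0,0,0,1,0,0 for degrees 0…6.
(x + x^2 + x^3) has coefficients 0,1,1,1,0,0,0 for degrees 0…6.
Finally multiplying by (1 + x + x^3 + x^4), the product of all factors after the first has coefficients 0,1,2,2,2,2,2 for degrees 0…6.
[x^6] = 1·2 + 1·2 = 4.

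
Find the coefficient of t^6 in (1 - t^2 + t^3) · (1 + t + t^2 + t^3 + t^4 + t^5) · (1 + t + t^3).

2

(1 - t^2 + t^3) has coefficients 1,0,-1,1 for degrees 0…3.
(1 + t + t^2 + t^3 + t^4 + t^5) has coefficients 1,1,1,1,1,1,0 for degrees 0…6.
Finally multiplying by (1 + t + t^3), the product of all factors after the first has coefficients 1,2,2,3,3,3,2 for degrees 0…6.
[t^6] = 1·2 − 1·3 + 1·3 = 2.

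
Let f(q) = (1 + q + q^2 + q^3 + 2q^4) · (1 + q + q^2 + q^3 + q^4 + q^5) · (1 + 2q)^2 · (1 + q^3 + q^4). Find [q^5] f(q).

(1 + q + q^2 + q^3 + 2q^4) has coefficients 1,1,1,1,2 for degrees 0…4.
(1 + q + q^2 + q^3 + q^4 + q^5) has coefficients 1,1,1,1,1,1 for degrees 0…5.
Multiplying by (1 + 2q)^2 gives running coefficients 1,5,9,9,9,9 for degrees 0…5.
Finally multiplying by (1 + q^3 + q^4), the product of all factors after the first has coefficients 1,5,9,10,15,23 for degrees 0…5.
[q^5] = 1·23 + 1·15 + 1·10 + 1·9 + 2·5 = 67.

67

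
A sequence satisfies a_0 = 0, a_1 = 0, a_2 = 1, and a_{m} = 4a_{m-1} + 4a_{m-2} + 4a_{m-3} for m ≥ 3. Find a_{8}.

12240

The ordinary generating function has denominator 1 - 4t - 4t^2 - 4t^3.
Iterating the recurrence: a_0,…,a_{8} = 0, 0, 1, 4, 20, 100, 496, 2464, 12240.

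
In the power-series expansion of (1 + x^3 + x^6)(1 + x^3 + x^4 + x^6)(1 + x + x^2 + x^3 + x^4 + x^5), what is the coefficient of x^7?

(1 + x^3 + x^6) has coefficients 1,0,0,1,0,0,1 for degrees 0…6.
(1 + x^3 + x^4 + x^6) has coefficients 1,0,0,1,1,0,1,0 for degrees 0…7.
Finally multiplying by (1 + x + x^2 + x^3 + x^4 + x^5), the product of all factors after the first has coefficients 1,1,1,2,3,3,3,3 for degrees 0…7.
[x^7] = 1·3 + 1·3 + 1·1 = 7.

7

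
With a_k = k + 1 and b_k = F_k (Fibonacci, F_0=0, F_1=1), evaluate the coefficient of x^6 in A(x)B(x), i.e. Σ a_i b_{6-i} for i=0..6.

Write out a_i and b_{6-i} for i = 0,…,6 and sum the products.
Σ = 1·8 + 2·5 + 3·3 + 4·2 + 5·1 + 6·1 + 7·0 = 46.

46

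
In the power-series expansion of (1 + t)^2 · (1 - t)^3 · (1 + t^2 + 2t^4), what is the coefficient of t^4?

1

(1 + t)^2 has coefficients 1,2,1 for degrees 0…2.
(1 - t)^3 has coefficients 1,-3,3,-1,0 for degrees 0…4.
Finally multiplying by (1 + t^2 + 2t^4), the product of all factors after the first has coefficients 1,-3,4,-4,5 for degrees 0…4.
[t^4] = 1·5 + 2·(-4) + 1·4 = 1.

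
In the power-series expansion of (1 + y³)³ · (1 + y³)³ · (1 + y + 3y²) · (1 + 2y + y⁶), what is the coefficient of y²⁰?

(1 + y³)³ has coefficients 1,0,0,3,0,0,3,0,0,1 for degrees 0…9.
(1 + y³)³ has coefficients 1,0,0,3,0,0,3,0,0,1,0,0,0,0,0,0,0,0,0,0,0 for degrees 0…20.
Multiplying by (1 + y + 3y²) gives running coefficients 1,1,3,3,3,9,3,3,9,1,1,3,0,0,0,0,0,0,0,0,0 for degrees 0…20.
Finally multiplying by (1 + 2y + y⁶), the product of all factors after the first has coefficients 1,3,5,9,9,15,22,10,18,22,6,14,9,3,9,1,1,3,0,0,0 for degrees 0…20.
[y²⁰] = 1·0 + 3·3 + 3·9 + 1·14 = 50.

50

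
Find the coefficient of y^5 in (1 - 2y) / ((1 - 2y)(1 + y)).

Partial fractions give a closed form: a_n = (1)·(-1)^n.
At n = 5: a_5 = -1.

-1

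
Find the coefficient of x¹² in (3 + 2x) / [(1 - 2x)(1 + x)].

10923

Partial fractions give a closed form: a_n = (8/3)·2^n + (1/3)·(-1)^n.
At n = 12: a_12 = 10923.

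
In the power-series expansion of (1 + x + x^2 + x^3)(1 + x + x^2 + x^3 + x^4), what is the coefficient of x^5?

(1 + x + x^2 + x^3) has coefficients 1,1,1,1 for degrees 0…3.
(1 + x + x^2 + x^3 + x^4) has coefficients 1,1,1,1,1,0 for degrees 0…5.
[x^5] = 1·0 + 1·1 + 1·1 + 1·1 = 3.

3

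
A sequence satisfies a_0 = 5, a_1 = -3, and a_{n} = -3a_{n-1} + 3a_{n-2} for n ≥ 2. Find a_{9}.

-245673

The ordinary generating function has denominator 1 + 3y - 3y^2.
Iterating the recurrence: a_0,…,a_{9} = 5, -3, 24, -81, 315, -1188, 4509, -17091, 64800, -245673.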